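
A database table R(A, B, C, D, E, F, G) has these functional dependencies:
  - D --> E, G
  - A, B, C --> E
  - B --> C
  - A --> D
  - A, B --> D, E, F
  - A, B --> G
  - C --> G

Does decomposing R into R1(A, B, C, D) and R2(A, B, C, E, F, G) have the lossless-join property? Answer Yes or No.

Yes

The shared attributes are {A, B, C} and {A, B, C}⁺ = {A, B, C, D, E, F, G}.
R1 is contained in that closure, so R1 ∩ R2 --> R1 holds and the join is lossless.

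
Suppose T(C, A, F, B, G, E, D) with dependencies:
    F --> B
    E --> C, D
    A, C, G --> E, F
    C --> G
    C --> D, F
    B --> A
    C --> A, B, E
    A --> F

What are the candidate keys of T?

{C}, {E}

{C}⁺ = {A, B, C, D, E, F, G} — all of the relation — so {C} is a candidate key.
{E}⁺ = {A, B, C, D, E, F, G} — all of the relation — so {E} is a candidate key.
These are minimal and exhaustive — every other superkey contains one of them.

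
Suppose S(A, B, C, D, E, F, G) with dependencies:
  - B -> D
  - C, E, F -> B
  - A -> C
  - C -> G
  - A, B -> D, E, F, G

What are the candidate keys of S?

Attributes never on any right-hand side: {A} — every candidate key must contain it.
Closure of {A, B} is {A, B, C, D, E, F, G}, the whole schema; {A, B} is a candidate key.
Closure of {A, E, F} is {A, B, C, D, E, F, G}, the whole schema; {A, E, F} is a candidate key.
No proper subset of any of these is a key, and no other minimal superkey exists.

{A, B}, {A, E, F}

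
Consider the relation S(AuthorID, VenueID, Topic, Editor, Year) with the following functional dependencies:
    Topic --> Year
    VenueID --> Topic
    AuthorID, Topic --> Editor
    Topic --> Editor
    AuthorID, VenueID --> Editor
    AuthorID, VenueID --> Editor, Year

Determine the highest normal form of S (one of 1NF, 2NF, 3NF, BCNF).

1NF

Candidate key: {AuthorID, VenueID}. Prime attributes: {AuthorID, VenueID}.
Topic --> Year breaks BCNF: {Topic}⁺ = {Editor, Topic, Year}, so {Topic} is not a superkey.
Topic --> Year has non-prime {Year} on the right and a non-superkey on the left, so 3NF fails.
Since {VenueID} ⊂ {AuthorID, VenueID} and {VenueID}⁺ ⊇ {Editor, Topic, Year} with {Editor, Topic, Year} non-prime, there is a partial dependency; 2NF fails.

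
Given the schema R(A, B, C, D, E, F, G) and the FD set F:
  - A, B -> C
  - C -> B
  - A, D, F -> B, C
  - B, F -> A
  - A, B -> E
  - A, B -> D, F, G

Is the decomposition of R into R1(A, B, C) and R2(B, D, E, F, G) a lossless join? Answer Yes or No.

Common attributes: {B}; their closure is {B}.
Neither R1 nor R2 is contained in that closure, so the decomposition is lossy.

No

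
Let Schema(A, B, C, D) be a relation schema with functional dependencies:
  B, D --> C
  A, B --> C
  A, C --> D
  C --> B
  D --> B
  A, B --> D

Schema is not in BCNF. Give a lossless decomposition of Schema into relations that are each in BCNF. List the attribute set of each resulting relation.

Candidate keys of the original relation: {A, B}, {A, C}, {A, D}.
In {A, B, C, D}, {B, D} is not a superkey ({B, D}⁺ restricted to this set is {B, C, D}), so split on B, D --> C into {B, C, D} and {A, B, D}.
In {B, C, D}, {C} is not a superkey ({C}⁺ restricted to this set is {B, C}), so split on C --> B into {B, C} and {C, D}.
{B, C} has no BCNF violation.
{C, D} has no BCNF violation.
In {A, B, D}, {D} is not a superkey ({D}⁺ restricted to this set is {B, D}), so split on D --> B into {B, D} and {A, D}.
{B, D} has no BCNF violation.
{A, D} has no BCNF violation.

{A, D}; {B, C}; {B, D}; {C, D}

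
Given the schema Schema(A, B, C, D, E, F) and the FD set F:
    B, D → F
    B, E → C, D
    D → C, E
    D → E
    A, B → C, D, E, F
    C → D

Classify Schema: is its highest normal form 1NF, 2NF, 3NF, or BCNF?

2NF

Candidate key: {A, B}. Prime attributes: {A, B}.
B, D → F breaks BCNF: {B, D}⁺ = {B, C, D, E, F}, so {B, D} is not a superkey.
B, D → F has non-prime {F} on the right and a non-superkey on the left, so 3NF fails.
No non-prime attribute depends on a proper subset of any candidate key, so 2NF holds.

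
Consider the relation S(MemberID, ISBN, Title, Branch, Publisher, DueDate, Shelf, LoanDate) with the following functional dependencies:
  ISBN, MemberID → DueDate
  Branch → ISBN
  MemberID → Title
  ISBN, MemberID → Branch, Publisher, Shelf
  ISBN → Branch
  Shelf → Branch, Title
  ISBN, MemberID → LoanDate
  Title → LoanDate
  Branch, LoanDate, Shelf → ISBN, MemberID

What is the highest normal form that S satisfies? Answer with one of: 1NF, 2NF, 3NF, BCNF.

Candidate keys: {Branch, MemberID}, {ISBN, MemberID}, {Shelf}. Prime attributes: {Branch, ISBN, MemberID, Shelf}.
Branch → ISBN breaks BCNF: {Branch}⁺ = {Branch, ISBN}, so {Branch} is not a superkey.
MemberID → Title has non-prime {Title} on the right and a non-superkey on the left, so 3NF fails.
{MemberID} is a proper subset of the key {Branch, MemberID}, and {MemberID}⁺ contains the non-prime attributes {LoanDate, Title} — a partial dependency, so 2NF is violated.

1NF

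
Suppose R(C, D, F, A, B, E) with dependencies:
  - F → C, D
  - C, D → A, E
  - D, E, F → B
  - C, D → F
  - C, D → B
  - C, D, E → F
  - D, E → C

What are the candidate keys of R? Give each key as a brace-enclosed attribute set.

{F} is a candidate key since {F}⁺ = {A, B, C, D, E, F} covers every attribute.
{C, D} is a candidate key since {C, D}⁺ = {A, B, C, D, E, F} covers every attribute.
{D, E} is a candidate key since {D, E}⁺ = {A, B, C, D, E, F} covers every attribute.
These are minimal and exhaustive — every other superkey contains one of them.

{C, D}, {D, E}, {F}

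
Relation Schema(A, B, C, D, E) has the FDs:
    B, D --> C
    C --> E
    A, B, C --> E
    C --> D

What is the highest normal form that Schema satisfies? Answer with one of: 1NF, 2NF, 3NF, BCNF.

Candidate keys: {A, B, C}, {A, B, D}. Prime attributes: {A, B, C, D}.
For B, D --> C we have {B, D}⁺ = {B, C, D, E}; {B, D} is not a superkey, so BCNF fails.
Because {E} is non-prime and the left side of C --> E is not a superkey, the relation is not in 3NF.
The proper key subset {C} of {A, B, C} determines non-prime {E}, so the relation is not even in 2NF.

1NF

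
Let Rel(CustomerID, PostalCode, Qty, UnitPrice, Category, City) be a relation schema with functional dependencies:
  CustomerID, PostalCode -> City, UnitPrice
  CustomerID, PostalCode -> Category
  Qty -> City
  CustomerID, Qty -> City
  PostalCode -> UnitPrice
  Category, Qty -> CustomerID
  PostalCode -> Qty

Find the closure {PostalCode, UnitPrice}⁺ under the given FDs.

{City, PostalCode, Qty, UnitPrice}

Start with {PostalCode, UnitPrice}.
PostalCode -> Qty applies; add {Qty} → now {PostalCode, Qty, UnitPrice}.
Qty -> City applies; add {City} → now {City, PostalCode, Qty, UnitPrice}.
No further FD applies.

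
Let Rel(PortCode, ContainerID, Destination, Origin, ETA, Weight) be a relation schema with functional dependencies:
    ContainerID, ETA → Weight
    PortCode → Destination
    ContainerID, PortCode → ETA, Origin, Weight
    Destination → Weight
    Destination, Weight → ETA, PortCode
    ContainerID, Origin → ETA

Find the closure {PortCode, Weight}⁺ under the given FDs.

Start with {PortCode, Weight}.
PortCode → Destination applies; add {Destination} → now {Destination, PortCode, Weight}.
Destination, Weight → ETA, PortCode applies; add {ETA} → now {Destination, ETA, PortCode, Weight}.
No further FD applies.

{Destination, ETA, PortCode, Weight}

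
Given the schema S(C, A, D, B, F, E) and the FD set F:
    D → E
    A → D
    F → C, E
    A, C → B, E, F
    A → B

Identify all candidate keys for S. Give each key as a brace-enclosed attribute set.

{A} never appears on the right of any FD, so every key must include it.
{A, C}⁺ = {A, B, C, D, E, F} — all of the relation — so {A, C} is a candidate key.
{A, F}⁺ = {A, B, C, D, E, F} — all of the relation — so {A, F} is a candidate key.
These are minimal and exhaustive — every other superkey contains one of them.

{A, C}, {A, F}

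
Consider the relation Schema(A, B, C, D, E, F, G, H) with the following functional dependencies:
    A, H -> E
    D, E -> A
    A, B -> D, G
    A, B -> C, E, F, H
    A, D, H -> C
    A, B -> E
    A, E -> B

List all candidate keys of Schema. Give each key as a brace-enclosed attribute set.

{A, B}, {A, E}, {A, H}, {D, E}

{A, B} is a candidate key since {A, B}⁺ = {A, B, C, D, E, F, G, H} covers every attribute.
{A, E} is a candidate key since {A, E}⁺ = {A, B, C, D, E, F, G, H} covers every attribute.
{A, H} is a candidate key since {A, H}⁺ = {A, B, C, D, E, F, G, H} covers every attribute.
{D, E} is a candidate key since {D, E}⁺ = {A, B, C, D, E, F, G, H} covers every attribute.
Any other superkey properly contains one of these, so there are no further candidate keys.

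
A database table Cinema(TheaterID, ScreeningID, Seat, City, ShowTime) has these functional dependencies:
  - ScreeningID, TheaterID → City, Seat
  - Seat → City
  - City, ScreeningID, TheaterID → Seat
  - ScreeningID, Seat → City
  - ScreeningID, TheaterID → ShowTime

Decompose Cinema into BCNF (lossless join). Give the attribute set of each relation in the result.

Candidate key of the original relation: {ScreeningID, TheaterID}.
{City, ScreeningID, Seat, ShowTime, TheaterID}: {Seat} determines {City, Seat} here but is not a superkey — split on Seat → City, giving {City, Seat} and {ScreeningID, Seat, ShowTime, TheaterID}.
{City, Seat}: every determinant is a superkey — BCNF.
{ScreeningID, Seat, ShowTime, TheaterID}: every determinant is a superkey — BCNF.

{City, Seat}; {ScreeningID, Seat, ShowTime, TheaterID}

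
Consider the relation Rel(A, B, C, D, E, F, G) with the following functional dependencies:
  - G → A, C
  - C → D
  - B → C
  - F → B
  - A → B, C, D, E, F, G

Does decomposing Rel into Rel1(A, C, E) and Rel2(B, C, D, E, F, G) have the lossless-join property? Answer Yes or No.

Common attributes: {C, E}; their closure is {C, D, E}.
Rel1 ⊄ {C, D, E} and Rel2 ⊄ {C, D, E}, so the split is lossy.

No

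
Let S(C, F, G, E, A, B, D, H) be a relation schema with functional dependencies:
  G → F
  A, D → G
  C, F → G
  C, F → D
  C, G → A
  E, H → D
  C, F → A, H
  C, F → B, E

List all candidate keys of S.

{A, C, D}, {A, C, E, H}, {C, F}, {C, G}

{C} never appears on the right of any FD, so every key must include it.
{C, F} is a candidate key since {C, F}⁺ = {A, B, C, D, E, F, G, H} covers every attribute.
{C, G} is a candidate key since {C, G}⁺ = {A, B, C, D, E, F, G, H} covers every attribute.
{A, C, D} is a candidate key since {A, C, D}⁺ = {A, B, C, D, E, F, G, H} covers every attribute.
{A, C, E, H} is a candidate key since {A, C, E, H}⁺ = {A, B, C, D, E, F, G, H} covers every attribute.
These are minimal and exhaustive — every other superkey contains one of them.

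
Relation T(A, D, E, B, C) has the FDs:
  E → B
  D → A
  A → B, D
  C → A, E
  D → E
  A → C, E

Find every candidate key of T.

{A}⁺ = {A, B, C, D, E} — all of the relation — so {A} is a candidate key.
{C}⁺ = {A, B, C, D, E} — all of the relation — so {C} is a candidate key.
{D}⁺ = {A, B, C, D, E} — all of the relation — so {D} is a candidate key.
Any other superkey properly contains one of these, so there are no further candidate keys.

{A}, {C}, {D}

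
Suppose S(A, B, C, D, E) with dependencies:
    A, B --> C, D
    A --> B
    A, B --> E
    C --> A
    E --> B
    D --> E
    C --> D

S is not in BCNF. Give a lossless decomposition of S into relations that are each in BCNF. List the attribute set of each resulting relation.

{A, C, D}; {B, E}; {D, E}

Candidate keys of the original relation: {A}, {C}.
{A, B, C, D, E}: {E} determines {B, E} here but is not a superkey — split on E --> B, giving {B, E} and {A, C, D, E}.
{B, E}: every determinant is a superkey — BCNF.
{A, C, D, E}: {D} determines {D, E} here but is not a superkey — split on D --> E, giving {D, E} and {A, C, D}.
{D, E}: every determinant is a superkey — BCNF.
{A, C, D}: every determinant is a superkey — BCNF.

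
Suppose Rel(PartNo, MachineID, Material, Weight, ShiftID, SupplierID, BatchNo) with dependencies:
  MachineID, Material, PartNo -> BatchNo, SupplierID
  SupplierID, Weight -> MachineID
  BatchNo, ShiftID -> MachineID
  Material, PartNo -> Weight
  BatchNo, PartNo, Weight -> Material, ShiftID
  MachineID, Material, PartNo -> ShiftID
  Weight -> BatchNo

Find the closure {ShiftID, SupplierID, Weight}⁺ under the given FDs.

Start with {ShiftID, SupplierID, Weight}.
SupplierID, Weight -> MachineID applies; add {MachineID} → now {MachineID, ShiftID, SupplierID, Weight}.
Weight -> BatchNo applies; add {BatchNo} → now {BatchNo, MachineID, ShiftID, SupplierID, Weight}.
No further FD applies.

{BatchNo, MachineID, ShiftID, SupplierID, Weight}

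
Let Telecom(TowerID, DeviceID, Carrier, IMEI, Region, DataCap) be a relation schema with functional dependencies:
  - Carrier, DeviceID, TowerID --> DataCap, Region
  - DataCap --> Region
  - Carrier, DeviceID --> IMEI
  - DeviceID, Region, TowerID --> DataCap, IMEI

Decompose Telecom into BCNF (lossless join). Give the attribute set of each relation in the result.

{Carrier, DataCap, DeviceID, TowerID}; {Carrier, DeviceID, IMEI}; {DataCap, Region}

Candidate key of the original relation: {Carrier, DeviceID, TowerID}.
Within {Carrier, DataCap, DeviceID, IMEI, Region, TowerID}: {DataCap}⁺ ∩ {Carrier, DataCap, DeviceID, IMEI, Region, TowerID} = {DataCap, Region}, not the whole set, so DataCap --> Region violates BCNF; decompose into {DataCap, Region} and {Carrier, DataCap, DeviceID, IMEI, TowerID}.
{DataCap, Region} has no BCNF violation.
Within {Carrier, DataCap, DeviceID, IMEI, TowerID}: {Carrier, DeviceID}⁺ ∩ {Carrier, DataCap, DeviceID, IMEI, TowerID} = {Carrier, DeviceID, IMEI}, not the whole set, so Carrier, DeviceID --> IMEI violates BCNF; decompose into {Carrier, DeviceID, IMEI} and {Carrier, DataCap, DeviceID, TowerID}.
{Carrier, DeviceID, IMEI} has no BCNF violation.
{Carrier, DataCap, DeviceID, TowerID} has no BCNF violation.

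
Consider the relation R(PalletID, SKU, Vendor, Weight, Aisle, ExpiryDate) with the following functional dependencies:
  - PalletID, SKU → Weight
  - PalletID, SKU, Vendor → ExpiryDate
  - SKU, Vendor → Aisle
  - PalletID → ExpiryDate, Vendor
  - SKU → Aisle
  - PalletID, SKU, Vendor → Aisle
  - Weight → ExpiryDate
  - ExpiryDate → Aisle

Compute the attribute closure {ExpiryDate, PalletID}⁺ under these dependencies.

{Aisle, ExpiryDate, PalletID, Vendor}

Start with {ExpiryDate, PalletID}.
PalletID → ExpiryDate, Vendor applies; add {Vendor} → now {ExpiryDate, PalletID, Vendor}.
ExpiryDate → Aisle applies; add {Aisle} → now {Aisle, ExpiryDate, PalletID, Vendor}.
No further FD applies.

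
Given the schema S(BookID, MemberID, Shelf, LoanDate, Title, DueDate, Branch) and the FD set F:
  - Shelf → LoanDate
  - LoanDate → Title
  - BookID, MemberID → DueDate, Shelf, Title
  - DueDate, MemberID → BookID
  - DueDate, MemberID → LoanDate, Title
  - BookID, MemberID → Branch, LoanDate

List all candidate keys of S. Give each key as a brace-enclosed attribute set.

Attributes never on any right-hand side: {MemberID} — every candidate key must contain it.
{BookID, MemberID}⁺ = {BookID, Branch, DueDate, LoanDate, MemberID, Shelf, Title} — all of the relation — so {BookID, MemberID} is a candidate key.
{DueDate, MemberID}⁺ = {BookID, Branch, DueDate, LoanDate, MemberID, Shelf, Title} — all of the relation — so {DueDate, MemberID} is a candidate key.
Any other superkey properly contains one of these, so there are no further candidate keys.

{BookID, MemberID}, {DueDate, MemberID}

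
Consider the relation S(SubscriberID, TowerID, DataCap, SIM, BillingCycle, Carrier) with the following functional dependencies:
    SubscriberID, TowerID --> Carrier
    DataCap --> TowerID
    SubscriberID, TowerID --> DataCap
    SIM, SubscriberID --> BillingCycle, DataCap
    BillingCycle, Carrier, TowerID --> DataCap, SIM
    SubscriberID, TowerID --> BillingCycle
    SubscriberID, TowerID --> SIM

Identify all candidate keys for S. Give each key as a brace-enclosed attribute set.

No FD produces {SubscriberID}, so it must be in every candidate key.
Closure of {DataCap, SubscriberID} is {BillingCycle, Carrier, DataCap, SIM, SubscriberID, TowerID}, the whole schema; {DataCap, SubscriberID} is a candidate key.
Closure of {SIM, SubscriberID} is {BillingCycle, Carrier, DataCap, SIM, SubscriberID, TowerID}, the whole schema; {SIM, SubscriberID} is a candidate key.
Closure of {SubscriberID, TowerID} is {BillingCycle, Carrier, DataCap, SIM, SubscriberID, TowerID}, the whole schema; {SubscriberID, TowerID} is a candidate key.
These are minimal and exhaustive — every other superkey contains one of them.

{DataCap, SubscriberID}, {SIM, SubscriberID}, {SubscriberID, TowerID}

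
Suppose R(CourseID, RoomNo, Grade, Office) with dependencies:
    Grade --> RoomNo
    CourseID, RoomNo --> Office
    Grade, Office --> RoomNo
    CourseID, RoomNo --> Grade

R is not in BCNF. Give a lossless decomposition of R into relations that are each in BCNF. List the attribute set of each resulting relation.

Candidate keys of the original relation: {CourseID, Grade}, {CourseID, RoomNo}.
Within {CourseID, Grade, Office, RoomNo}: {Grade}⁺ ∩ {CourseID, Grade, Office, RoomNo} = {Grade, RoomNo}, not the whole set, so Grade --> RoomNo violates BCNF; decompose into {Grade, RoomNo} and {CourseID, Grade, Office}.
{Grade, RoomNo} is in BCNF.
{CourseID, Grade, Office} is in BCNF.

{CourseID, Grade, Office}; {Grade, RoomNo}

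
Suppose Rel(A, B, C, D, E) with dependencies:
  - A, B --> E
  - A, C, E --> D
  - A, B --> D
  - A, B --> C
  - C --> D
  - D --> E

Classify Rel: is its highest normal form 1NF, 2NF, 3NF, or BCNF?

Candidate key: {A, B}. Prime attributes: {A, B}.
A, C, E --> D breaks BCNF: {A, C, E}⁺ = {A, C, D, E}, so {A, C, E} is not a superkey.
Because {D} is non-prime and the left side of A, C, E --> D is not a superkey, the relation is not in 3NF.
No proper subset of a key has a non-prime attribute in its closure, so there is no partial dependency; 2NF holds.

2NF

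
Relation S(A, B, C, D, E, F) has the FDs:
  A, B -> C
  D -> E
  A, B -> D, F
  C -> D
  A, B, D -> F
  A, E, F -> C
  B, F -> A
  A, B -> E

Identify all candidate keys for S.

No FD produces {B}, so it must be in every candidate key.
Closure of {A, B} is {A, B, C, D, E, F}, the whole schema; {A, B} is a candidate key.
Closure of {B, F} is {A, B, C, D, E, F}, the whole schema; {B, F} is a candidate key.
These are minimal and exhaustive — every other superkey contains one of them.

{A, B}, {B, F}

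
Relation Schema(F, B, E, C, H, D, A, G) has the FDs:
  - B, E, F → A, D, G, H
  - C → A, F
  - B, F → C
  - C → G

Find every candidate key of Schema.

{B, C, E}, {B, E, F}

Attributes never on any right-hand side: {B, E} — every candidate key must contain all of them.
{B, C, E}⁺ = {A, B, C, D, E, F, G, H}, which is every attribute, so {B, C, E} is a candidate key.
{B, E, F}⁺ = {A, B, C, D, E, F, G, H}, which is every attribute, so {B, E, F} is a candidate key.
Any other superkey properly contains one of these, so there are no further candidate keys.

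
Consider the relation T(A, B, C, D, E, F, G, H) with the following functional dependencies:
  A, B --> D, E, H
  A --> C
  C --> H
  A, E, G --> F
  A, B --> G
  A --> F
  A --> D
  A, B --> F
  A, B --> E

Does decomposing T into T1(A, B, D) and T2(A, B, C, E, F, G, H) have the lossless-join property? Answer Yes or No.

Yes

Common attributes: {A, B}; their closure is {A, B, C, D, E, F, G, H}.
Since T1 ⊆ {A, B, C, D, E, F, G, H}, the intersection is a superkey of T1; the decomposition is lossless.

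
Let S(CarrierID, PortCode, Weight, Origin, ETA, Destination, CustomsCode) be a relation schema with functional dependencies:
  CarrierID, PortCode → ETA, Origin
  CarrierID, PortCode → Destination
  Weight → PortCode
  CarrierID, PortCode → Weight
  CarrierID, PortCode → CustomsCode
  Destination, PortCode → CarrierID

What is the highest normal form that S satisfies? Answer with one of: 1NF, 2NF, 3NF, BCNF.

Candidate keys: {CarrierID, PortCode}, {CarrierID, Weight}, {Destination, PortCode}, {Destination, Weight}. Prime attributes: {CarrierID, Destination, PortCode, Weight}.
Weight → PortCode: {Weight}⁺ = {PortCode, Weight}, which is not all of the attributes, so the left side is not a superkey — BCNF is violated.
But every attribute on its right side ({PortCode}) is prime, and the same holds for every other non-superkey FD, so 3NF still holds.

3NF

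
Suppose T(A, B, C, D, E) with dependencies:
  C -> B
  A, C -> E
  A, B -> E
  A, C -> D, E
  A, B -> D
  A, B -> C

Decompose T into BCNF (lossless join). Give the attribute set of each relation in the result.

Candidate keys of the original relation: {A, B}, {A, C}.
{A, B, C, D, E}: {C} determines {B, C} here but is not a superkey — split on C -> B, giving {B, C} and {A, C, D, E}.
{B, C}: every determinant is a superkey — BCNF.
{A, C, D, E}: every determinant is a superkey — BCNF.

{A, C, D, E}; {B, C}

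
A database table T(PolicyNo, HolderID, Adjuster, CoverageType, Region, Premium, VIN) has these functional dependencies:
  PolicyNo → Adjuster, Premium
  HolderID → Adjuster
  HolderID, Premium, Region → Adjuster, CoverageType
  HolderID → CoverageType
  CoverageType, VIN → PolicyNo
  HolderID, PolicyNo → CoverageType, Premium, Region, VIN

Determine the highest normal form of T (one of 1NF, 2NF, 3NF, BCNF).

1NF

Candidate keys: {HolderID, PolicyNo}, {HolderID, VIN}. Prime attributes: {HolderID, PolicyNo, VIN}.
For PolicyNo → Adjuster, Premium we have {PolicyNo}⁺ = {Adjuster, PolicyNo, Premium}; {PolicyNo} is not a superkey, so BCNF fails.
PolicyNo → Adjuster, Premium has non-prime {Adjuster, Premium} on the right and a non-superkey on the left, so 3NF fails.
{HolderID} is a proper subset of the key {HolderID, PolicyNo}, and {HolderID}⁺ contains the non-prime attributes {Adjuster, CoverageType} — a partial dependency, so 2NF is violated.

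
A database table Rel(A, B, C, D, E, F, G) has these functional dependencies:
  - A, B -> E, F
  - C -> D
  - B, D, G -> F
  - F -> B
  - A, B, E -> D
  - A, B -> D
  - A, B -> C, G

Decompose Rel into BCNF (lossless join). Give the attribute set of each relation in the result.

{A, C, E, F, G}; {B, F}; {C, D}

Candidate keys of the original relation: {A, B}, {A, F}.
Within {A, B, C, D, E, F, G}: {C}⁺ ∩ {A, B, C, D, E, F, G} = {C, D}, not the whole set, so C -> D violates BCNF; decompose into {C, D} and {A, B, C, E, F, G}.
{C, D} is in BCNF.
Within {A, B, C, E, F, G}: {F}⁺ ∩ {A, B, C, E, F, G} = {B, F}, not the whole set, so F -> B violates BCNF; decompose into {B, F} and {A, C, E, F, G}.
{B, F} is in BCNF.
{A, C, E, F, G} is in BCNF.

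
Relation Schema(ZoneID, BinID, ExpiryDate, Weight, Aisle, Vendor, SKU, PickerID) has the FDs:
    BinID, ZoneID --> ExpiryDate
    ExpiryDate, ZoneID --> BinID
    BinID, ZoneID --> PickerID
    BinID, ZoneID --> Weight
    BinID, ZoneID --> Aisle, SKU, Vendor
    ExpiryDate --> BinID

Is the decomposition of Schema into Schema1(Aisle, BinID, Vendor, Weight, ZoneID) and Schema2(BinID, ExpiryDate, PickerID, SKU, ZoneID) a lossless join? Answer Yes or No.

The shared attributes are {BinID, ZoneID} and {BinID, ZoneID}⁺ = {Aisle, BinID, ExpiryDate, PickerID, SKU, Vendor, Weight, ZoneID}.
Since Schema1 ⊆ {Aisle, BinID, ExpiryDate, PickerID, SKU, Vendor, Weight, ZoneID}, the intersection is a superkey of Schema1; the decomposition is lossless.

Yes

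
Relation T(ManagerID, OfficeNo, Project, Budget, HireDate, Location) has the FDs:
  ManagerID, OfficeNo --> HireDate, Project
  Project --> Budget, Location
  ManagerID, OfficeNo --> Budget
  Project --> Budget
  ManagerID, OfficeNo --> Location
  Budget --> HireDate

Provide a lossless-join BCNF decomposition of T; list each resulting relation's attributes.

Candidate key of the original relation: {ManagerID, OfficeNo}.
In {Budget, HireDate, Location, ManagerID, OfficeNo, Project}, {Project} is not a superkey ({Project}⁺ restricted to this set is {Budget, HireDate, Location, Project}), so split on Project --> Budget, HireDate, Location into {Budget, HireDate, Location, Project} and {ManagerID, OfficeNo, Project}.
In {Budget, HireDate, Location, Project}, {Budget} is not a superkey ({Budget}⁺ restricted to this set is {Budget, HireDate}), so split on Budget --> HireDate into {Budget, HireDate} and {Budget, Location, Project}.
{Budget, HireDate} has no BCNF violation.
{Budget, Location, Project} has no BCNF violation.
{ManagerID, OfficeNo, Project} has no BCNF violation.

{Budget, HireDate}; {Budget, Location, Project}; {ManagerID, OfficeNo, Project}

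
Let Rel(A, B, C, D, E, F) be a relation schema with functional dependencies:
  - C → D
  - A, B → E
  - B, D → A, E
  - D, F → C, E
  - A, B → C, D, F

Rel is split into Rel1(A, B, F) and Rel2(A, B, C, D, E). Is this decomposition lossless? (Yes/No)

The shared attributes are {A, B} and {A, B}⁺ = {A, B, C, D, E, F}.
Since Rel1 ⊆ {A, B, C, D, E, F}, the intersection is a superkey of Rel1; the decomposition is lossless.

Yes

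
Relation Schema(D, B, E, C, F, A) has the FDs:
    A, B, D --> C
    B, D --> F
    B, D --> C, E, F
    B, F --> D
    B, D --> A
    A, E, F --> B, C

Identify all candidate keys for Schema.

{B, D}⁺ = {A, B, C, D, E, F} — all of the relation — so {B, D} is a candidate key.
{B, F}⁺ = {A, B, C, D, E, F} — all of the relation — so {B, F} is a candidate key.
{A, E, F}⁺ = {A, B, C, D, E, F} — all of the relation — so {A, E, F} is a candidate key.
Any other superkey properly contains one of these, so there are no further candidate keys.

{A, E, F}, {B, D}, {B, F}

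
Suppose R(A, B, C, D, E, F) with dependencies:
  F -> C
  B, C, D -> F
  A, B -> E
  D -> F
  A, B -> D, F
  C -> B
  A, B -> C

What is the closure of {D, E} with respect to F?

{B, C, D, E, F}

Start with {D, E}.
D -> F applies; add {F} → now {D, E, F}.
F -> C applies; add {C} → now {C, D, E, F}.
C -> B applies; add {B} → now {B, C, D, E, F}.
No further FD applies.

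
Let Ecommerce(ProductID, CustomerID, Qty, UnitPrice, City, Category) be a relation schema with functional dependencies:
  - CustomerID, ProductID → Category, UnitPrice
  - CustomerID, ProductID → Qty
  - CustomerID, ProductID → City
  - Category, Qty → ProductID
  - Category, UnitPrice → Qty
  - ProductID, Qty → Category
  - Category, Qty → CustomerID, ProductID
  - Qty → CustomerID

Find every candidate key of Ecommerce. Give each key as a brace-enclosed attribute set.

{Category, Qty}, {Category, UnitPrice}, {CustomerID, ProductID}, {ProductID, Qty}

{Category, Qty}⁺ = {Category, City, CustomerID, ProductID, Qty, UnitPrice}, which is every attribute, so {Category, Qty} is a candidate key.
{Category, UnitPrice}⁺ = {Category, City, CustomerID, ProductID, Qty, UnitPrice}, which is every attribute, so {Category, UnitPrice} is a candidate key.
{CustomerID, ProductID}⁺ = {Category, City, CustomerID, ProductID, Qty, UnitPrice}, which is every attribute, so {CustomerID, ProductID} is a candidate key.
{ProductID, Qty}⁺ = {Category, City, CustomerID, ProductID, Qty, UnitPrice}, which is every attribute, so {ProductID, Qty} is a candidate key.
These are minimal and exhaustive — every other superkey contains one of them.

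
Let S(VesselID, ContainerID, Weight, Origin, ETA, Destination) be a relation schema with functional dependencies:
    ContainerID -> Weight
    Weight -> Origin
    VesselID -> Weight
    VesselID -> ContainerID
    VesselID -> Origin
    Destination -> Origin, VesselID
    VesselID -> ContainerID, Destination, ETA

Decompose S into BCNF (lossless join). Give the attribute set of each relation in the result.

Candidate keys of the original relation: {Destination}, {VesselID}.
{ContainerID, Destination, ETA, Origin, VesselID, Weight}: {ContainerID} determines {ContainerID, Origin, Weight} here but is not a superkey — split on ContainerID -> Origin, Weight, giving {ContainerID, Origin, Weight} and {ContainerID, Destination, ETA, VesselID}.
{ContainerID, Origin, Weight}: {Weight} determines {Origin, Weight} here but is not a superkey — split on Weight -> Origin, giving {Origin, Weight} and {ContainerID, Weight}.
{Origin, Weight} has no BCNF violation.
{ContainerID, Weight} has no BCNF violation.
{ContainerID, Destination, ETA, VesselID} has no BCNF violation.

{ContainerID, Destination, ETA, VesselID}; {ContainerID, Weight}; {Origin, Weight}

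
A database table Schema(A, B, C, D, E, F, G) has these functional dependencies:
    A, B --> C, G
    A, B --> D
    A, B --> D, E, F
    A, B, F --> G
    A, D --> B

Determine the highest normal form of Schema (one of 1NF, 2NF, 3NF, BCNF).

BCNF

Candidate keys: {A, B}, {A, D}. Prime attributes: {A, B, D}.
The left-hand side of every FD is a superkey, so BCNF is satisfied.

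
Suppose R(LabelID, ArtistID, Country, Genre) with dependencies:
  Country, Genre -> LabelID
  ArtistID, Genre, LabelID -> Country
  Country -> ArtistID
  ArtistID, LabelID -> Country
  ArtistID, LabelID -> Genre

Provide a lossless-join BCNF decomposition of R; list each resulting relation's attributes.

{ArtistID, Country}; {Country, Genre, LabelID}

Candidate keys of the original relation: {ArtistID, LabelID}, {Country, Genre}, {Country, LabelID}.
In {ArtistID, Country, Genre, LabelID}, {Country} is not a superkey ({Country}⁺ restricted to this set is {ArtistID, Country}), so split on Country -> ArtistID into {ArtistID, Country} and {Country, Genre, LabelID}.
{ArtistID, Country}: every determinant is a superkey — BCNF.
{Country, Genre, LabelID}: every determinant is a superkey — BCNF.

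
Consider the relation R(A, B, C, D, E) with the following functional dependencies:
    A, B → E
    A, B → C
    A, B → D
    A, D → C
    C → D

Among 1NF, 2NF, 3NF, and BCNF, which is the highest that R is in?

2NF

Candidate key: {A, B}. Prime attributes: {A, B}.
A, D → C: {A, D}⁺ = {A, C, D}, which is not all of the attributes, so the left side is not a superkey — BCNF is violated.
A, D → C determines the non-prime attribute {C} from a non-superkey — 3NF is violated.
No non-prime attribute depends on a proper subset of any candidate key, so 2NF holds.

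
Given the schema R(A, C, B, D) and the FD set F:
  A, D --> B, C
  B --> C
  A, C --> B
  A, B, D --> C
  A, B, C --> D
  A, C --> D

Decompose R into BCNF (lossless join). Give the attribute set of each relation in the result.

{A, B, D}; {B, C}

Candidate keys of the original relation: {A, B}, {A, C}, {A, D}.
Within {A, B, C, D}: {B}⁺ ∩ {A, B, C, D} = {B, C}, not the whole set, so B --> C violates BCNF; decompose into {B, C} and {A, B, D}.
{B, C} is in BCNF.
{A, B, D} is in BCNF.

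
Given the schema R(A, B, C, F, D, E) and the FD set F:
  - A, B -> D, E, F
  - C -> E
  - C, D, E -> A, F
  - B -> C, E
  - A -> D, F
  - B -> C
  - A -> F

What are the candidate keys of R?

No FD produces {B}, so it must be in every candidate key.
{A, B}⁺ = {A, B, C, D, E, F} — all of the relation — so {A, B} is a candidate key.
{B, D}⁺ = {A, B, C, D, E, F} — all of the relation — so {B, D} is a candidate key.
No proper subset of any of these is a key, and no other minimal superkey exists.

{A, B}, {B, D}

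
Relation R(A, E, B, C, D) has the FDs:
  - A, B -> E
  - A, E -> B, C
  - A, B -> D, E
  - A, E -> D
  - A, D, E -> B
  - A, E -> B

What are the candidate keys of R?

Attributes never on any right-hand side: {A} — every candidate key must contain it.
Closure of {A, B} is {A, B, C, D, E}, the whole schema; {A, B} is a candidate key.
Closure of {A, E} is {A, B, C, D, E}, the whole schema; {A, E} is a candidate key.
Any other superkey properly contains one of these, so there are no further candidate keys.

{A, B}, {A, E}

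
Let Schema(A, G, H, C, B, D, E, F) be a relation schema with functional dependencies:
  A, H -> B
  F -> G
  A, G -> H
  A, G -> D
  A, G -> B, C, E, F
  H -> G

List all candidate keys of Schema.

{A} never appears on the right of any FD, so every key must include it.
{A, F}⁺ = {A, B, C, D, E, F, G, H}, which is every attribute, so {A, F} is a candidate key.
{A, G}⁺ = {A, B, C, D, E, F, G, H}, which is every attribute, so {A, G} is a candidate key.
{A, H}⁺ = {A, B, C, D, E, F, G, H}, which is every attribute, so {A, H} is a candidate key.
Any other superkey properly contains one of these, so there are no further candidate keys.

{A, F}, {A, G}, {A, H}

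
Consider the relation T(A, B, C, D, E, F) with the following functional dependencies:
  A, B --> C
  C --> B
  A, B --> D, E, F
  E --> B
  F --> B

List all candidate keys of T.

No FD produces {A}, so it must be in every candidate key.
{A, B}⁺ = {A, B, C, D, E, F}, which is every attribute, so {A, B} is a candidate key.
{A, C}⁺ = {A, B, C, D, E, F}, which is every attribute, so {A, C} is a candidate key.
{A, E}⁺ = {A, B, C, D, E, F}, which is every attribute, so {A, E} is a candidate key.
{A, F}⁺ = {A, B, C, D, E, F}, which is every attribute, so {A, F} is a candidate key.
These are minimal and exhaustive — every other superkey contains one of them.

{A, B}, {A, C}, {A, E}, {A, F}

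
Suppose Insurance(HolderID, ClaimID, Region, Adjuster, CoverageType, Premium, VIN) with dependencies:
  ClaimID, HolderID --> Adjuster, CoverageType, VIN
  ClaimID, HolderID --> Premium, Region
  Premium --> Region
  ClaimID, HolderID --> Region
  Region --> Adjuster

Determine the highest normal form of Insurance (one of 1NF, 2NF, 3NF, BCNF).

2NF

Candidate key: {ClaimID, HolderID}. Prime attributes: {ClaimID, HolderID}.
Premium --> Region breaks BCNF: {Premium}⁺ = {Adjuster, Premium, Region}, so {Premium} is not a superkey.
Premium --> Region has non-prime {Region} on the right and a non-superkey on the left, so 3NF fails.
No non-prime attribute depends on a proper subset of any candidate key, so 2NF holds.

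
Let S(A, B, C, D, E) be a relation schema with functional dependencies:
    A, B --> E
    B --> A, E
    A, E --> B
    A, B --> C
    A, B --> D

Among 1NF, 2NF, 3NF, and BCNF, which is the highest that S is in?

Candidate keys: {A, E}, {B}. Prime attributes: {A, B, E}.
The left-hand side of every FD is a superkey, so BCNF is satisfied.

BCNF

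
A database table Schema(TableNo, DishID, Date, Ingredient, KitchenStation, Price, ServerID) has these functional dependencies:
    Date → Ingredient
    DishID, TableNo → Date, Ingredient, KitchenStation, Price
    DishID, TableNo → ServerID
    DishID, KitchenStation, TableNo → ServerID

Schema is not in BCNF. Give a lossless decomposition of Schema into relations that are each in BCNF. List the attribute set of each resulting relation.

{Date, DishID, KitchenStation, Price, ServerID, TableNo}; {Date, Ingredient}

Candidate key of the original relation: {DishID, TableNo}.
{Date, DishID, Ingredient, KitchenStation, Price, ServerID, TableNo}: {Date} determines {Date, Ingredient} here but is not a superkey — split on Date → Ingredient, giving {Date, Ingredient} and {Date, DishID, KitchenStation, Price, ServerID, TableNo}.
{Date, Ingredient} has no BCNF violation.
{Date, DishID, KitchenStation, Price, ServerID, TableNo} has no BCNF violation.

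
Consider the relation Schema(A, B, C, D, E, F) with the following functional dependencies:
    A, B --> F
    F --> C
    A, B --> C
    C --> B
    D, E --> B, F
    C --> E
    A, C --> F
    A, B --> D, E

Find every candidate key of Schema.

{A, B}, {A, C}, {A, D, E}, {A, F}

Attributes never on any right-hand side: {A} — every candidate key must contain it.
Closure of {A, B} is {A, B, C, D, E, F}, the whole schema; {A, B} is a candidate key.
Closure of {A, C} is {A, B, C, D, E, F}, the whole schema; {A, C} is a candidate key.
Closure of {A, F} is {A, B, C, D, E, F}, the whole schema; {A, F} is a candidate key.
Closure of {A, D, E} is {A, B, C, D, E, F}, the whole schema; {A, D, E} is a candidate key.
Any other superkey properly contains one of these, so there are no further candidate keys.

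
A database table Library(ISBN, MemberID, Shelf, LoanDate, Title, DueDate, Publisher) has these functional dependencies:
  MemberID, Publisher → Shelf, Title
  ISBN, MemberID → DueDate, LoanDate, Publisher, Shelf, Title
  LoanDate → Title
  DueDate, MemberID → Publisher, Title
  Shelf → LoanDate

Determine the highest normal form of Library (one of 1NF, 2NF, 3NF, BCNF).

Candidate key: {ISBN, MemberID}. Prime attributes: {ISBN, MemberID}.
MemberID, Publisher → Shelf, Title breaks BCNF: {MemberID, Publisher}⁺ = {LoanDate, MemberID, Publisher, Shelf, Title}, so {MemberID, Publisher} is not a superkey.
MemberID, Publisher → Shelf, Title has non-prime {Shelf, Title} on the right and a non-superkey on the left, so 3NF fails.
No proper subset of a key has a non-prime attribute in its closure, so there is no partial dependency; 2NF holds.

2NF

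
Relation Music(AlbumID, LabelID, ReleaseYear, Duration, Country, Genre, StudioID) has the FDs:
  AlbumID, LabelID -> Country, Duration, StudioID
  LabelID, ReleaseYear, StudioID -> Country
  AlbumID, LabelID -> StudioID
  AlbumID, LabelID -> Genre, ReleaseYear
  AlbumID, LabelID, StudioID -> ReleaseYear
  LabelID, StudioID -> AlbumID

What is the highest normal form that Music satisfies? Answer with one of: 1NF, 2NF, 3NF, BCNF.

Candidate keys: {AlbumID, LabelID}, {LabelID, StudioID}. Prime attributes: {AlbumID, LabelID, StudioID}.
Each dependency's left side is a superkey — BCNF holds.

BCNF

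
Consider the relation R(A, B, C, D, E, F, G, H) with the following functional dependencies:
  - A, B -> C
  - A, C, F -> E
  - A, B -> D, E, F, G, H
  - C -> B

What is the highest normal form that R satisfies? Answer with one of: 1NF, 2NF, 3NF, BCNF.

3NF

Candidate keys: {A, B}, {A, C}. Prime attributes: {A, B, C}.
For C -> B we have {C}⁺ = {B, C}; {C} is not a superkey, so BCNF fails.
Since {B} ⊆ prime attributes and every other non-superkey FD also has a prime right side, the schema is in 3NF.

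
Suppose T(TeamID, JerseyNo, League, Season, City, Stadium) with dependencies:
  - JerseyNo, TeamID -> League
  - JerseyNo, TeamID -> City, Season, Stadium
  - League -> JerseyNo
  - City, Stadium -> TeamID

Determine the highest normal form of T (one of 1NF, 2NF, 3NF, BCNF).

3NF

Candidate keys: {City, JerseyNo, Stadium}, {City, League, Stadium}, {JerseyNo, TeamID}, {League, TeamID}. Prime attributes: {City, JerseyNo, League, Stadium, TeamID}.
For League -> JerseyNo we have {League}⁺ = {JerseyNo, League}; {League} is not a superkey, so BCNF fails.
Since {JerseyNo} ⊆ prime attributes and every other non-superkey FD also has a prime right side, the schema is in 3NF.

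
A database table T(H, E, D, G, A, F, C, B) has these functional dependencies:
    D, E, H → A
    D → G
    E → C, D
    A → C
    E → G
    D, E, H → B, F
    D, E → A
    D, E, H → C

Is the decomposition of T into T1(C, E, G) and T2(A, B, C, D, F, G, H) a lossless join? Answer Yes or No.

No

T1 ∩ T2 = {C, G}; its closure under F is {C, G}.
Neither T1 nor T2 is contained in that closure, so the decomposition is lossy.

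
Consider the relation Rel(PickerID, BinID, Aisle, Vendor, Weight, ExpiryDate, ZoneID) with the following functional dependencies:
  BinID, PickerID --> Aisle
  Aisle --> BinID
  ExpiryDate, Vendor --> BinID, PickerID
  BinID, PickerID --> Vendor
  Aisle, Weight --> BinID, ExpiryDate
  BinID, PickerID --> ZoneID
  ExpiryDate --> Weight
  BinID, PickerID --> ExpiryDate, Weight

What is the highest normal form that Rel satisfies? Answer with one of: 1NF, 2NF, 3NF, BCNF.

3NF

Candidate keys: {Aisle, PickerID}, {Aisle, Vendor, Weight}, {BinID, PickerID}, {ExpiryDate, Vendor}. Prime attributes: {Aisle, BinID, ExpiryDate, PickerID, Vendor, Weight}.
Aisle --> BinID breaks BCNF: {Aisle}⁺ = {Aisle, BinID}, so {Aisle} is not a superkey.
Its right-hand attributes {BinID} are all prime, as are those of every other non-superkey FD — the relation is in 3NF.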